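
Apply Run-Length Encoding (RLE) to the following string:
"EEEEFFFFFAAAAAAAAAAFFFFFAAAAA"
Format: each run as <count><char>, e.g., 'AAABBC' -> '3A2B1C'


Scanning runs left to right:
  i=0: run of 'E' x 4 -> '4E'
  i=4: run of 'F' x 5 -> '5F'
  i=9: run of 'A' x 10 -> '10A'
  i=19: run of 'F' x 5 -> '5F'
  i=24: run of 'A' x 5 -> '5A'

RLE = 4E5F10A5F5A


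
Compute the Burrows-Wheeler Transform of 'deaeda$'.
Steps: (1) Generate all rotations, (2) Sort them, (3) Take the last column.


Rotations (sorted):
  0: $deaeda -> last char: a
  1: a$deaed -> last char: d
  2: aeda$de -> last char: e
  3: da$deae -> last char: e
  4: deaeda$ -> last char: $
  5: eaeda$d -> last char: d
  6: eda$dea -> last char: a


BWT = adee$da


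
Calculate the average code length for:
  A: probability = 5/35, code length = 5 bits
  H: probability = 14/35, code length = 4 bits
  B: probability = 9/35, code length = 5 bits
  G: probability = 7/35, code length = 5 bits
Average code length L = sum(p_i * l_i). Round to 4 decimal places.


Weighted contributions p_i * l_i:
  A: (5/35) * 5 = 25/35
  H: (14/35) * 4 = 56/35
  B: (9/35) * 5 = 45/35
  G: (7/35) * 5 = 35/35
Sum = (25 + 56 + 45 + 35)/35 = 161/35

L = 161/35 = 4.6000 bits/symbol


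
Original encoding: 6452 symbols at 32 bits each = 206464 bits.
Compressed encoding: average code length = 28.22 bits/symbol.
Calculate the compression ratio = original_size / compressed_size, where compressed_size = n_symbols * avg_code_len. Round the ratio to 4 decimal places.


original_size = n_symbols * orig_bits = 6452 * 32 = 206464 bits
compressed_size = n_symbols * avg_code_len = 6452 * 28.22 = 182075.44 bits
ratio = original_size / compressed_size = 206464 / 182075.44 = 1.1339

Compression ratio = 1.1339


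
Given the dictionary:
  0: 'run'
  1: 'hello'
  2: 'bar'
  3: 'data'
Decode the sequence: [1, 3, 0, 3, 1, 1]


Look up each index in the dictionary:
  1 -> 'hello'
  3 -> 'data'
  0 -> 'run'
  3 -> 'data'
  1 -> 'hello'
  1 -> 'hello'

Decoded: "hello data run data hello hello"


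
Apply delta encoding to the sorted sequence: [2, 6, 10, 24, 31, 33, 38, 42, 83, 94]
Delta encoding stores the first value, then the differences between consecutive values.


First value: 2
Deltas:
  6 - 2 = 4
  10 - 6 = 4
  24 - 10 = 14
  31 - 24 = 7
  33 - 31 = 2
  38 - 33 = 5
  42 - 38 = 4
  83 - 42 = 41
  94 - 83 = 11


Delta encoded: [2, 4, 4, 14, 7, 2, 5, 4, 41, 11]


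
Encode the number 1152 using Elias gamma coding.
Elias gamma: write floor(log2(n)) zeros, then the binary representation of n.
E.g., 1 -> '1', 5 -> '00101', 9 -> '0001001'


num_bits = floor(log2(1152)) + 1 = 11
leading_zeros = num_bits - 1 = 10
binary(1152) = 10010000000

Elias gamma(1152) = '0000000000' + '10010000000' = 000000000010010000000 (21 bits)


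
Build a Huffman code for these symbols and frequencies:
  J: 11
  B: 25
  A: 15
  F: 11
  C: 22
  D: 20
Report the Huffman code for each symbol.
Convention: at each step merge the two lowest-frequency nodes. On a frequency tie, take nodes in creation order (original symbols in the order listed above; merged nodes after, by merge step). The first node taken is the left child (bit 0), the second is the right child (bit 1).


Huffman tree construction:
Step 1: Merge J(11) + F(11) = 22
Step 2: Merge A(15) + D(20) = 35
Step 3: Merge C(22) + (J+F)(22) = 44
Step 4: Merge B(25) + (A+D)(35) = 60
Step 5: Merge (C+(J+F))(44) + (B+(A+D))(60) = 104
Read each symbol's code off the tree from the root (left child = 0, right child = 1).

Codes:
  J: 010 (length 3)
  B: 10 (length 2)
  A: 110 (length 3)
  F: 011 (length 3)
  C: 00 (length 2)
  D: 111 (length 3)
Average code length: 265/104 = 2.5481 bits/symbol


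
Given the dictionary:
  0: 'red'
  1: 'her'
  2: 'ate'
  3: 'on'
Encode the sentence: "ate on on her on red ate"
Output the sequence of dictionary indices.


Look up each word in the dictionary:
  'ate' -> 2
  'on' -> 3
  'on' -> 3
  'her' -> 1
  'on' -> 3
  'red' -> 0
  'ate' -> 2

Encoded: [2, 3, 3, 1, 3, 0, 2]


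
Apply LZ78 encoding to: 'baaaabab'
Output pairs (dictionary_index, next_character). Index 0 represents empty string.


LZ78 encoding steps:
Dictionary: {0: ''}
Step 1: w='' (idx 0), next='b' -> output (0, 'b'), add 'b' as idx 1
Step 2: w='' (idx 0), next='a' -> output (0, 'a'), add 'a' as idx 2
Step 3: w='a' (idx 2), next='a' -> output (2, 'a'), add 'aa' as idx 3
Step 4: w='a' (idx 2), next='b' -> output (2, 'b'), add 'ab' as idx 4
Step 5: w='ab' (idx 4), end of input -> output (4, '')


Encoded: [(0, 'b'), (0, 'a'), (2, 'a'), (2, 'b'), (4, '')]


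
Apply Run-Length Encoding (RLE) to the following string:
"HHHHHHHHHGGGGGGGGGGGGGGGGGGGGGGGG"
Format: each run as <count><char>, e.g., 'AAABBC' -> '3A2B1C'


Scanning runs left to right:
  i=0: run of 'H' x 9 -> '9H'
  i=9: run of 'G' x 24 -> '24G'

RLE = 9H24G


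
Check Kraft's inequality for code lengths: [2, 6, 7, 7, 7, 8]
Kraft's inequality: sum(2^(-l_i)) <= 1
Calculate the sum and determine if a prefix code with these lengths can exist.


Sum = 2^(-2) + 2^(-6) + 2^(-7) + 2^(-7) + 2^(-7) + 2^(-8)
    = 0.25 + 0.015625 + 0.0078125 + 0.0078125 + 0.0078125 + 0.00390625
    = 75/256 = 0.29296875
Since 0.29296875 <= 1, Kraft's inequality IS satisfied.
A prefix code with these lengths CAN exist.

Kraft sum = 0.29296875. Satisfied.


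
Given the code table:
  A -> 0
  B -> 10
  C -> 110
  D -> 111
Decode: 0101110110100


Decoding:
0 -> A
10 -> B
111 -> D
0 -> A
110 -> C
10 -> B
0 -> A


Result: ABDACBA


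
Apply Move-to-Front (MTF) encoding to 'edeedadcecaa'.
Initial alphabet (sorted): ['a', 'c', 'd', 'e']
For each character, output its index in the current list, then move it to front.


MTF encoding:
'e': index 3 in ['a', 'c', 'd', 'e'] -> ['e', 'a', 'c', 'd']
'd': index 3 in ['e', 'a', 'c', 'd'] -> ['d', 'e', 'a', 'c']
'e': index 1 in ['d', 'e', 'a', 'c'] -> ['e', 'd', 'a', 'c']
'e': index 0 in ['e', 'd', 'a', 'c'] -> ['e', 'd', 'a', 'c']
'd': index 1 in ['e', 'd', 'a', 'c'] -> ['d', 'e', 'a', 'c']
'a': index 2 in ['d', 'e', 'a', 'c'] -> ['a', 'd', 'e', 'c']
'd': index 1 in ['a', 'd', 'e', 'c'] -> ['d', 'a', 'e', 'c']
'c': index 3 in ['d', 'a', 'e', 'c'] -> ['c', 'd', 'a', 'e']
'e': index 3 in ['c', 'd', 'a', 'e'] -> ['e', 'c', 'd', 'a']
'c': index 1 in ['e', 'c', 'd', 'a'] -> ['c', 'e', 'd', 'a']
'a': index 3 in ['c', 'e', 'd', 'a'] -> ['a', 'c', 'e', 'd']
'a': index 0 in ['a', 'c', 'e', 'd'] -> ['a', 'c', 'e', 'd']


Output: [3, 3, 1, 0, 1, 2, 1, 3, 3, 1, 3, 0]


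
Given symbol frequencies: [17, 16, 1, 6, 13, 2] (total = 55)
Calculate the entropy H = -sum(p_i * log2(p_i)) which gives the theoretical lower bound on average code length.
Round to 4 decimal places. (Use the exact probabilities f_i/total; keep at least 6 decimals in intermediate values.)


Per-symbol terms -p_i * log2(p_i) with p_i = f_i/55:
  p = 17/55 = 0.309091: log2(p) = -1.693897, -p*log2(p) = 0.523568
  p = 16/55 = 0.290909: log2(p) = -1.781360, -p*log2(p) = 0.518214
  p = 1/55 = 0.018182: log2(p) = -5.781360, -p*log2(p) = 0.105116
  p = 6/55 = 0.109091: log2(p) = -3.196397, -p*log2(p) = 0.348698
  p = 13/55 = 0.236364: log2(p) = -2.080920, -p*log2(p) = 0.491854
  p = 2/55 = 0.036364: log2(p) = -4.781360, -p*log2(p) = 0.173868
H = 0.523568 + 0.518214 + 0.105116 + 0.348698 + 0.491854 + 0.173868 = 2.161318

H = 2.1613 bits/symbol


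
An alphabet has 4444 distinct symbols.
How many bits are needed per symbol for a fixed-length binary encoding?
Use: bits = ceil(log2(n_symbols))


log2(4444) = 12.1176
Bracket: 2^12 = 4096 < 4444 <= 2^13 = 8192
So ceil(log2(4444)) = 13

bits = ceil(log2(4444)) = ceil(12.1176) = 13 bits


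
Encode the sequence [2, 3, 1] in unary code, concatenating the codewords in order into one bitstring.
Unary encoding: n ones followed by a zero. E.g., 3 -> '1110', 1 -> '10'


Encode each number as n ones followed by a terminating 0:
  2 -> 110 (3 bits)
  3 -> 1110 (4 bits)
  1 -> 10 (2 bits)
Total length = 3 + 4 + 2 = 9 bits.

Unary([2, 3, 1]) = 110111010 (9 bits)


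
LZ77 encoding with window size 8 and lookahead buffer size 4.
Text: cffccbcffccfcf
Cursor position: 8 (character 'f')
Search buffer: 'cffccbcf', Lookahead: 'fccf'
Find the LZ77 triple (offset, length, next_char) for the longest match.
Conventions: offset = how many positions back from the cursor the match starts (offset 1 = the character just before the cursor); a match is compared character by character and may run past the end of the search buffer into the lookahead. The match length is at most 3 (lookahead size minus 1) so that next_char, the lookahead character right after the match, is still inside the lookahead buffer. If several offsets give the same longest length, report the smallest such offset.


Try each offset into the search buffer:
  offset=1 (pos 7, char 'f'): match length 1
  offset=2 (pos 6, char 'c'): match length 0
  offset=3 (pos 5, char 'b'): match length 0
  offset=4 (pos 4, char 'c'): match length 0
  offset=5 (pos 3, char 'c'): match length 0
  offset=6 (pos 2, char 'f'): match length 3
  offset=7 (pos 1, char 'f'): match length 1
  offset=8 (pos 0, char 'c'): match length 0
Longest match has length 3 at offset 6.
next_char = character at position 8 + 3 = 11 -> 'f'

Best match: offset=6, length=3 (matching 'fcc' starting at position 2)
LZ77 triple: (6, 3, 'f')


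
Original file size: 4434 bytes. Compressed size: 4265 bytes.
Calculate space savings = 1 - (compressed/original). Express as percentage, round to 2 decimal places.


ratio = compressed/original = 4265/4434 = 0.961885
savings = 1 - ratio = 1 - 0.961885 = 0.038115
as a percentage: 0.038115 * 100 = 3.81%

Space savings = 1 - 4265/4434 = 3.81%


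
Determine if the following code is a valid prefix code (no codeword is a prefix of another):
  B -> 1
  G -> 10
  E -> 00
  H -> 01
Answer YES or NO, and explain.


Checking each pair (does one codeword prefix another?):
  B='1' vs G='10': prefix -- VIOLATION

NO -- this is NOT a valid prefix code. B (1) is a prefix of G (10).


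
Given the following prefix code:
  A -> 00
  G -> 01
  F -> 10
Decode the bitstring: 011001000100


Decoding step by step:
Bits 01 -> G
Bits 10 -> F
Bits 01 -> G
Bits 00 -> A
Bits 01 -> G
Bits 00 -> A


Decoded message: GFGAGA


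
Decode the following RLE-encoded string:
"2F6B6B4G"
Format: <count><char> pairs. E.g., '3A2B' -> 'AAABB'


Expanding each <count><char> pair:
  2F -> 'FF'
  6B -> 'BBBBBB'
  6B -> 'BBBBBB'
  4G -> 'GGGG'

Decoded = FFBBBBBBBBBBBBGGGG


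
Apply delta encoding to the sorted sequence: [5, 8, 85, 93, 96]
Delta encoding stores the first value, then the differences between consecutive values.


First value: 5
Deltas:
  8 - 5 = 3
  85 - 8 = 77
  93 - 85 = 8
  96 - 93 = 3


Delta encoded: [5, 3, 77, 8, 3]


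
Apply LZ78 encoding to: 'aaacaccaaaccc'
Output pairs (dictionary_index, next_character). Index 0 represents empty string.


LZ78 encoding steps:
Dictionary: {0: ''}
Step 1: w='' (idx 0), next='a' -> output (0, 'a'), add 'a' as idx 1
Step 2: w='a' (idx 1), next='a' -> output (1, 'a'), add 'aa' as idx 2
Step 3: w='' (idx 0), next='c' -> output (0, 'c'), add 'c' as idx 3
Step 4: w='a' (idx 1), next='c' -> output (1, 'c'), add 'ac' as idx 4
Step 5: w='c' (idx 3), next='a' -> output (3, 'a'), add 'ca' as idx 5
Step 6: w='aa' (idx 2), next='c' -> output (2, 'c'), add 'aac' as idx 6
Step 7: w='c' (idx 3), next='c' -> output (3, 'c'), add 'cc' as idx 7


Encoded: [(0, 'a'), (1, 'a'), (0, 'c'), (1, 'c'), (3, 'a'), (2, 'c'), (3, 'c')]


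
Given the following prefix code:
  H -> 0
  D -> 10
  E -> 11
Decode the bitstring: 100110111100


Decoding step by step:
Bits 10 -> D
Bits 0 -> H
Bits 11 -> E
Bits 0 -> H
Bits 11 -> E
Bits 11 -> E
Bits 0 -> H
Bits 0 -> H


Decoded message: DHEHEEHH


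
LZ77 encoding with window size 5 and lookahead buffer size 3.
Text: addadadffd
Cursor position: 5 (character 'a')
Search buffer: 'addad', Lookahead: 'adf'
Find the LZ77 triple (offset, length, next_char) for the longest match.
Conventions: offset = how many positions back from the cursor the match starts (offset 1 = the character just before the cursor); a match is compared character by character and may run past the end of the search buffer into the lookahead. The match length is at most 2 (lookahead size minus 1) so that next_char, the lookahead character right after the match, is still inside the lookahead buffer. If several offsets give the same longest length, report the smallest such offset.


Try each offset into the search buffer:
  offset=1 (pos 4, char 'd'): match length 0
  offset=2 (pos 3, char 'a'): match length 2
  offset=3 (pos 2, char 'd'): match length 0
  offset=4 (pos 1, char 'd'): match length 0
  offset=5 (pos 0, char 'a'): match length 2
Longest match has length 2, found at offsets 2, 5; take the smallest, offset 2.
next_char = character at position 5 + 2 = 7 -> 'f'

Best match: offset=2, length=2 (matching 'ad' starting at position 3)
LZ77 triple: (2, 2, 'f')


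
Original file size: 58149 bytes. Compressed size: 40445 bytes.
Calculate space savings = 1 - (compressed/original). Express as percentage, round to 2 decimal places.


ratio = compressed/original = 40445/58149 = 0.695541
savings = 1 - ratio = 1 - 0.695541 = 0.304459
as a percentage: 0.304459 * 100 = 30.45%

Space savings = 1 - 40445/58149 = 30.45%


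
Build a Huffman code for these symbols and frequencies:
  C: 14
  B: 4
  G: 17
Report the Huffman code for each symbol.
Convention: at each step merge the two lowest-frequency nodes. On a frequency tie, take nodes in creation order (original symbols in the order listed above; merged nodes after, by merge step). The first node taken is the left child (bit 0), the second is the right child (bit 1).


Huffman tree construction:
Step 1: Merge B(4) + C(14) = 18
Step 2: Merge G(17) + (B+C)(18) = 35
Read each symbol's code off the tree from the root (left child = 0, right child = 1).

Codes:
  C: 11 (length 2)
  B: 10 (length 2)
  G: 0 (length 1)
Average code length: 53/35 = 1.5143 bits/symbol


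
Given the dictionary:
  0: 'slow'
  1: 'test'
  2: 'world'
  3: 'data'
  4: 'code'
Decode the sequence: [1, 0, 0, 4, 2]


Look up each index in the dictionary:
  1 -> 'test'
  0 -> 'slow'
  0 -> 'slow'
  4 -> 'code'
  2 -> 'world'

Decoded: "test slow slow code world"


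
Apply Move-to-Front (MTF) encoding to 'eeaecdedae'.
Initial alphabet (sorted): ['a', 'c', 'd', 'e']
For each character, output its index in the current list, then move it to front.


MTF encoding:
'e': index 3 in ['a', 'c', 'd', 'e'] -> ['e', 'a', 'c', 'd']
'e': index 0 in ['e', 'a', 'c', 'd'] -> ['e', 'a', 'c', 'd']
'a': index 1 in ['e', 'a', 'c', 'd'] -> ['a', 'e', 'c', 'd']
'e': index 1 in ['a', 'e', 'c', 'd'] -> ['e', 'a', 'c', 'd']
'c': index 2 in ['e', 'a', 'c', 'd'] -> ['c', 'e', 'a', 'd']
'd': index 3 in ['c', 'e', 'a', 'd'] -> ['d', 'c', 'e', 'a']
'e': index 2 in ['d', 'c', 'e', 'a'] -> ['e', 'd', 'c', 'a']
'd': index 1 in ['e', 'd', 'c', 'a'] -> ['d', 'e', 'c', 'a']
'a': index 3 in ['d', 'e', 'c', 'a'] -> ['a', 'd', 'e', 'c']
'e': index 2 in ['a', 'd', 'e', 'c'] -> ['e', 'a', 'd', 'c']


Output: [3, 0, 1, 1, 2, 3, 2, 1, 3, 2]


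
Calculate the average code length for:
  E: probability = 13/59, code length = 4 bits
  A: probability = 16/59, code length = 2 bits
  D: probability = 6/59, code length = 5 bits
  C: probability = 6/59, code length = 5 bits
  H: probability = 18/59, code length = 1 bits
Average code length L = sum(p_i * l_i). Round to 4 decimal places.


Weighted contributions p_i * l_i:
  E: (13/59) * 4 = 52/59
  A: (16/59) * 2 = 32/59
  D: (6/59) * 5 = 30/59
  C: (6/59) * 5 = 30/59
  H: (18/59) * 1 = 18/59
Sum = (52 + 32 + 30 + 30 + 18)/59 = 162/59

L = 162/59 = 2.7458 bits/symbol


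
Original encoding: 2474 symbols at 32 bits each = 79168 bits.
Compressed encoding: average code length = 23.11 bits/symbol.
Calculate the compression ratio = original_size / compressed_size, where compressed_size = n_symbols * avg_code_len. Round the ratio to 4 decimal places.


original_size = n_symbols * orig_bits = 2474 * 32 = 79168 bits
compressed_size = n_symbols * avg_code_len = 2474 * 23.11 = 57174.14 bits
ratio = original_size / compressed_size = 79168 / 57174.14 = 1.3847

Compression ratio = 1.3847


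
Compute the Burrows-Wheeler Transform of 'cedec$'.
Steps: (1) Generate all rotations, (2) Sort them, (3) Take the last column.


Rotations (sorted):
  0: $cedec -> last char: c
  1: c$cede -> last char: e
  2: cedec$ -> last char: $
  3: dec$ce -> last char: e
  4: ec$ced -> last char: d
  5: edec$c -> last char: c


BWT = ce$edc


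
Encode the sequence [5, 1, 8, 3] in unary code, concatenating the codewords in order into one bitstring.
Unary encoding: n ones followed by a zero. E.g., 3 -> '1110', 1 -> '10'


Encode each number as n ones followed by a terminating 0:
  5 -> 111110 (6 bits)
  1 -> 10 (2 bits)
  8 -> 111111110 (9 bits)
  3 -> 1110 (4 bits)
Total length = 6 + 2 + 9 + 4 = 21 bits.

Unary([5, 1, 8, 3]) = 111110101111111101110 (21 bits)


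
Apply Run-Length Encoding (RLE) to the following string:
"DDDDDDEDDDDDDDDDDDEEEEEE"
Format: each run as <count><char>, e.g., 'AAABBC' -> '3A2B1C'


Scanning runs left to right:
  i=0: run of 'D' x 6 -> '6D'
  i=6: run of 'E' x 1 -> '1E'
  i=7: run of 'D' x 11 -> '11D'
  i=18: run of 'E' x 6 -> '6E'

RLE = 6D1E11D6E


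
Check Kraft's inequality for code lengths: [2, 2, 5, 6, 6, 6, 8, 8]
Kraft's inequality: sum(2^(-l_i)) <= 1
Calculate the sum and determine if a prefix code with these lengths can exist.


Sum = 2^(-2) + 2^(-2) + 2^(-5) + 2^(-6) + 2^(-6) + 2^(-6) + 2^(-8) + 2^(-8)
    = 0.25 + 0.25 + 0.03125 + 0.015625 + 0.015625 + 0.015625 + 0.00390625 + 0.00390625
    = 150/256 = 0.5859375
Since 0.5859375 <= 1, Kraft's inequality IS satisfied.
A prefix code with these lengths CAN exist.

Kraft sum = 0.5859375. Satisfied.


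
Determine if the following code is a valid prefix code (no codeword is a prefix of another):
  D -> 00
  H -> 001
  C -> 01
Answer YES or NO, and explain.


Checking each pair (does one codeword prefix another?):
  D='00' vs H='001': prefix -- VIOLATION

NO -- this is NOT a valid prefix code. D (00) is a prefix of H (001).


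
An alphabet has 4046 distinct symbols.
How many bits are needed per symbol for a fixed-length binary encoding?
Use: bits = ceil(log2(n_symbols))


log2(4046) = 11.9823
Bracket: 2^11 = 2048 < 4046 <= 2^12 = 4096
So ceil(log2(4046)) = 12

bits = ceil(log2(4046)) = ceil(11.9823) = 12 bits


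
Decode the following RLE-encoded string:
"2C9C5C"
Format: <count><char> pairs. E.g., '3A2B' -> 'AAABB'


Expanding each <count><char> pair:
  2C -> 'CC'
  9C -> 'CCCCCCCCC'
  5C -> 'CCCCC'

Decoded = CCCCCCCCCCCCCCCC


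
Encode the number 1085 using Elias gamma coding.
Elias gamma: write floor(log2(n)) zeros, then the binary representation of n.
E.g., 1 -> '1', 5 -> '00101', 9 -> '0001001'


num_bits = floor(log2(1085)) + 1 = 11
leading_zeros = num_bits - 1 = 10
binary(1085) = 10000111101

Elias gamma(1085) = '0000000000' + '10000111101' = 000000000010000111101 (21 bits)


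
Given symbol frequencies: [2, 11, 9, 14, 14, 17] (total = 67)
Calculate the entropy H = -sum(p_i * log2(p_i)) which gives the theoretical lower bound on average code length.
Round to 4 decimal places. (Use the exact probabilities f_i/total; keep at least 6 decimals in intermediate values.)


Per-symbol terms -p_i * log2(p_i) with p_i = f_i/67:
  p = 2/67 = 0.029851: log2(p) = -5.066089, -p*log2(p) = 0.151227
  p = 11/67 = 0.164179: log2(p) = -2.606658, -p*log2(p) = 0.427959
  p = 9/67 = 0.134328: log2(p) = -2.896164, -p*log2(p) = 0.389037
  p = 14/67 = 0.208955: log2(p) = -2.258734, -p*log2(p) = 0.471974
  p = 14/67 = 0.208955: log2(p) = -2.258734, -p*log2(p) = 0.471974
  p = 17/67 = 0.253731: log2(p) = -1.978626, -p*log2(p) = 0.502040
H = 0.151227 + 0.427959 + 0.389037 + 0.471974 + 0.471974 + 0.502040 = 2.414211

H = 2.4142 bits/symbol


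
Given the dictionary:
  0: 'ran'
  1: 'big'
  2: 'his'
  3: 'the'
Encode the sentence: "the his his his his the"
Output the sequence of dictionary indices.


Look up each word in the dictionary:
  'the' -> 3
  'his' -> 2
  'his' -> 2
  'his' -> 2
  'his' -> 2
  'the' -> 3

Encoded: [3, 2, 2, 2, 2, 3]


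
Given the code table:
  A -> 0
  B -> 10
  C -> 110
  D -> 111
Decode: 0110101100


Decoding:
0 -> A
110 -> C
10 -> B
110 -> C
0 -> A


Result: ACBCA


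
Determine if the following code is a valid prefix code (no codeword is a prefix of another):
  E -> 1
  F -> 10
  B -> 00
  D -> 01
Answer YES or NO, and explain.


Checking each pair (does one codeword prefix another?):
  E='1' vs F='10': prefix -- VIOLATION

NO -- this is NOT a valid prefix code. E (1) is a prefix of F (10).


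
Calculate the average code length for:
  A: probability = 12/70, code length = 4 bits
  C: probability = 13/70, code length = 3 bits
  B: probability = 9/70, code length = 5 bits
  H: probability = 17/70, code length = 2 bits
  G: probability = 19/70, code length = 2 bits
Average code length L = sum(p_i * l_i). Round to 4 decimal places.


Weighted contributions p_i * l_i:
  A: (12/70) * 4 = 48/70
  C: (13/70) * 3 = 39/70
  B: (9/70) * 5 = 45/70
  H: (17/70) * 2 = 34/70
  G: (19/70) * 2 = 38/70
Sum = (48 + 39 + 45 + 34 + 38)/70 = 204/70

L = 204/70 = 2.9143 bits/symbol


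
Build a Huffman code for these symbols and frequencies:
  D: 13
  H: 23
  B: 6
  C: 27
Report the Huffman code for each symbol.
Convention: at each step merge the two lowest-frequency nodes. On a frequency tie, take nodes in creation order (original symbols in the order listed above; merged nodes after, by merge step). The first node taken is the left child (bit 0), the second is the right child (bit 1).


Huffman tree construction:
Step 1: Merge B(6) + D(13) = 19
Step 2: Merge (B+D)(19) + H(23) = 42
Step 3: Merge C(27) + ((B+D)+H)(42) = 69
Read each symbol's code off the tree from the root (left child = 0, right child = 1).

Codes:
  D: 101 (length 3)
  H: 11 (length 2)
  B: 100 (length 3)
  C: 0 (length 1)
Average code length: 130/69 = 1.8841 bits/symbol


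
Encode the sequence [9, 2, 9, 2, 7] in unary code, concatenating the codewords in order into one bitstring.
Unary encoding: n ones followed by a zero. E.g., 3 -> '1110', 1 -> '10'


Encode each number as n ones followed by a terminating 0:
  9 -> 1111111110 (10 bits)
  2 -> 110 (3 bits)
  9 -> 1111111110 (10 bits)
  2 -> 110 (3 bits)
  7 -> 11111110 (8 bits)
Total length = 10 + 3 + 10 + 3 + 8 = 34 bits.

Unary([9, 2, 9, 2, 7]) = 1111111110110111111111011011111110 (34 bits)


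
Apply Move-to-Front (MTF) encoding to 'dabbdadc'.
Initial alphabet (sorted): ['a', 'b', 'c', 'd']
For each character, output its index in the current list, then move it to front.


MTF encoding:
'd': index 3 in ['a', 'b', 'c', 'd'] -> ['d', 'a', 'b', 'c']
'a': index 1 in ['d', 'a', 'b', 'c'] -> ['a', 'd', 'b', 'c']
'b': index 2 in ['a', 'd', 'b', 'c'] -> ['b', 'a', 'd', 'c']
'b': index 0 in ['b', 'a', 'd', 'c'] -> ['b', 'a', 'd', 'c']
'd': index 2 in ['b', 'a', 'd', 'c'] -> ['d', 'b', 'a', 'c']
'a': index 2 in ['d', 'b', 'a', 'c'] -> ['a', 'd', 'b', 'c']
'd': index 1 in ['a', 'd', 'b', 'c'] -> ['d', 'a', 'b', 'c']
'c': index 3 in ['d', 'a', 'b', 'c'] -> ['c', 'd', 'a', 'b']


Output: [3, 1, 2, 0, 2, 2, 1, 3]


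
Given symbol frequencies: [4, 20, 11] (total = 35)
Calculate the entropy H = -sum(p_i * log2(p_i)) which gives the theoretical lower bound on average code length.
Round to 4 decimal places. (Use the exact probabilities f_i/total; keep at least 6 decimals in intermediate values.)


Per-symbol terms -p_i * log2(p_i) with p_i = f_i/35:
  p = 4/35 = 0.114286: log2(p) = -3.129283, -p*log2(p) = 0.357632
  p = 20/35 = 0.571429: log2(p) = -0.807355, -p*log2(p) = 0.461346
  p = 11/35 = 0.314286: log2(p) = -1.669851, -p*log2(p) = 0.524810
H = 0.357632 + 0.461346 + 0.524810 = 1.343788

H = 1.3438 bits/symbol


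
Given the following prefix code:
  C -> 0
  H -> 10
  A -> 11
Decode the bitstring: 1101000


Decoding step by step:
Bits 11 -> A
Bits 0 -> C
Bits 10 -> H
Bits 0 -> C
Bits 0 -> C


Decoded message: ACHCC


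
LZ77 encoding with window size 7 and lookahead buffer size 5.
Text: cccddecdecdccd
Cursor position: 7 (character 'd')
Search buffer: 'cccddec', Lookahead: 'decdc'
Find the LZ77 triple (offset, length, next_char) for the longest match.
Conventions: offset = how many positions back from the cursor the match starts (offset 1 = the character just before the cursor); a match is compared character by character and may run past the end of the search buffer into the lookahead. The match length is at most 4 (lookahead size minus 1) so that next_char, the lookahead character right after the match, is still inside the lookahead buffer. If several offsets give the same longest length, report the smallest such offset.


Try each offset into the search buffer:
  offset=1 (pos 6, char 'c'): match length 0
  offset=2 (pos 5, char 'e'): match length 0
  offset=3 (pos 4, char 'd'): match length 4
  offset=4 (pos 3, char 'd'): match length 1
  offset=5 (pos 2, char 'c'): match length 0
  offset=6 (pos 1, char 'c'): match length 0
  offset=7 (pos 0, char 'c'): match length 0
Longest match has length 4 at offset 3.
next_char = character at position 7 + 4 = 11 -> 'c'

Best match: offset=3, length=4 (matching 'decd' starting at position 4)
LZ77 triple: (3, 4, 'c')


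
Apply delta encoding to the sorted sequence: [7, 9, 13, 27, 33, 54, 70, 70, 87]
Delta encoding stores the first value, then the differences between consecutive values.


First value: 7
Deltas:
  9 - 7 = 2
  13 - 9 = 4
  27 - 13 = 14
  33 - 27 = 6
  54 - 33 = 21
  70 - 54 = 16
  70 - 70 = 0
  87 - 70 = 17


Delta encoded: [7, 2, 4, 14, 6, 21, 16, 0, 17]


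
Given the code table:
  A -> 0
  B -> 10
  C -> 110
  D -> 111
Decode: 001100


Decoding:
0 -> A
0 -> A
110 -> C
0 -> A


Result: AACA


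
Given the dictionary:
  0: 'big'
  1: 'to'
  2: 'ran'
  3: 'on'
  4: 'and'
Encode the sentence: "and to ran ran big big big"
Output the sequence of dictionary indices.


Look up each word in the dictionary:
  'and' -> 4
  'to' -> 1
  'ran' -> 2
  'ran' -> 2
  'big' -> 0
  'big' -> 0
  'big' -> 0

Encoded: [4, 1, 2, 2, 0, 0, 0]


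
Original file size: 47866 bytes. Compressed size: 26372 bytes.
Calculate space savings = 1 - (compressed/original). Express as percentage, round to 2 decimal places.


ratio = compressed/original = 26372/47866 = 0.550955
savings = 1 - ratio = 1 - 0.550955 = 0.449045
as a percentage: 0.449045 * 100 = 44.9%

Space savings = 1 - 26372/47866 = 44.9%


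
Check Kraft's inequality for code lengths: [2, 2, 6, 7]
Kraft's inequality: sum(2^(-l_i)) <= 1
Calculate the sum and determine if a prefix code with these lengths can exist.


Sum = 2^(-2) + 2^(-2) + 2^(-6) + 2^(-7)
    = 0.25 + 0.25 + 0.015625 + 0.0078125
    = 67/128 = 0.5234375
Since 0.5234375 <= 1, Kraft's inequality IS satisfied.
A prefix code with these lengths CAN exist.

Kraft sum = 0.5234375. Satisfied.


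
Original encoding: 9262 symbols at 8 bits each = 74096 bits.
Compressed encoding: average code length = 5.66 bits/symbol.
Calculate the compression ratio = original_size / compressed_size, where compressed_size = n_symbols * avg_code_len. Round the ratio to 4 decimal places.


original_size = n_symbols * orig_bits = 9262 * 8 = 74096 bits
compressed_size = n_symbols * avg_code_len = 9262 * 5.66 = 52422.92 bits
ratio = original_size / compressed_size = 74096 / 52422.92 = 1.4134

Compression ratio = 1.4134


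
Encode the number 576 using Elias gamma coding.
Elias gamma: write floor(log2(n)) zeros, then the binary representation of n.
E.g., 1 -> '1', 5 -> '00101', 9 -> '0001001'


num_bits = floor(log2(576)) + 1 = 10
leading_zeros = num_bits - 1 = 9
binary(576) = 1001000000

Elias gamma(576) = '000000000' + '1001000000' = 0000000001001000000 (19 bits)


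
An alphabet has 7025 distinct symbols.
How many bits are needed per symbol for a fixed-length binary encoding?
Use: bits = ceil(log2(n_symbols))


log2(7025) = 12.7783
Bracket: 2^12 = 4096 < 7025 <= 2^13 = 8192
So ceil(log2(7025)) = 13

bits = ceil(log2(7025)) = ceil(12.7783) = 13 bits


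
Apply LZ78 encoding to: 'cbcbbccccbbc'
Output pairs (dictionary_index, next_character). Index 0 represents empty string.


LZ78 encoding steps:
Dictionary: {0: ''}
Step 1: w='' (idx 0), next='c' -> output (0, 'c'), add 'c' as idx 1
Step 2: w='' (idx 0), next='b' -> output (0, 'b'), add 'b' as idx 2
Step 3: w='c' (idx 1), next='b' -> output (1, 'b'), add 'cb' as idx 3
Step 4: w='b' (idx 2), next='c' -> output (2, 'c'), add 'bc' as idx 4
Step 5: w='c' (idx 1), next='c' -> output (1, 'c'), add 'cc' as idx 5
Step 6: w='cb' (idx 3), next='b' -> output (3, 'b'), add 'cbb' as idx 6
Step 7: w='c' (idx 1), end of input -> output (1, '')


Encoded: [(0, 'c'), (0, 'b'), (1, 'b'), (2, 'c'), (1, 'c'), (3, 'b'), (1, '')]


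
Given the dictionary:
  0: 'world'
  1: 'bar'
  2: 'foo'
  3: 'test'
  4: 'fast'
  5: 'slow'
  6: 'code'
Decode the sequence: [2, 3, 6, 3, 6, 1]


Look up each index in the dictionary:
  2 -> 'foo'
  3 -> 'test'
  6 -> 'code'
  3 -> 'test'
  6 -> 'code'
  1 -> 'bar'

Decoded: "foo test code test code bar"


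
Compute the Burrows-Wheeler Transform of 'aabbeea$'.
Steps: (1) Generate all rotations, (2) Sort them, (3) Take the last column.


Rotations (sorted):
  0: $aabbeea -> last char: a
  1: a$aabbee -> last char: e
  2: aabbeea$ -> last char: $
  3: abbeea$a -> last char: a
  4: bbeea$aa -> last char: a
  5: beea$aab -> last char: b
  6: ea$aabbe -> last char: e
  7: eea$aabb -> last char: b


BWT = ae$aabeb


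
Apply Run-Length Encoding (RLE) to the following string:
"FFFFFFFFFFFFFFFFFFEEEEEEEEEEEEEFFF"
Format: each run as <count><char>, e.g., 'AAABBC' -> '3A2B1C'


Scanning runs left to right:
  i=0: run of 'F' x 18 -> '18F'
  i=18: run of 'E' x 13 -> '13E'
  i=31: run of 'F' x 3 -> '3F'

RLE = 18F13E3F


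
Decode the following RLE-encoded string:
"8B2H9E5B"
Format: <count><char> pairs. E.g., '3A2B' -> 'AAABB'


Expanding each <count><char> pair:
  8B -> 'BBBBBBBB'
  2H -> 'HH'
  9E -> 'EEEEEEEEE'
  5B -> 'BBBBB'

Decoded = BBBBBBBBHHEEEEEEEEEBBBBB


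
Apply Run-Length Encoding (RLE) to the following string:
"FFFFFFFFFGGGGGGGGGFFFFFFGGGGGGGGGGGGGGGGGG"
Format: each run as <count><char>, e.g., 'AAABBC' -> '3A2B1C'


Scanning runs left to right:
  i=0: run of 'F' x 9 -> '9F'
  i=9: run of 'G' x 9 -> '9G'
  i=18: run of 'F' x 6 -> '6F'
  i=24: run of 'G' x 18 -> '18G'

RLE = 9F9G6F18G


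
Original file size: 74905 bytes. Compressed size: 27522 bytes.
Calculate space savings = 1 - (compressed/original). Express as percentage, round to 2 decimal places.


ratio = compressed/original = 27522/74905 = 0.367425
savings = 1 - ratio = 1 - 0.367425 = 0.632575
as a percentage: 0.632575 * 100 = 63.26%

Space savings = 1 - 27522/74905 = 63.26%


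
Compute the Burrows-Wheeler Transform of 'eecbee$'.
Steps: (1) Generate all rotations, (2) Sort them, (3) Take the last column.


Rotations (sorted):
  0: $eecbee -> last char: e
  1: bee$eec -> last char: c
  2: cbee$ee -> last char: e
  3: e$eecbe -> last char: e
  4: ecbee$e -> last char: e
  5: ee$eecb -> last char: b
  6: eecbee$ -> last char: $


BWT = eceeeb$


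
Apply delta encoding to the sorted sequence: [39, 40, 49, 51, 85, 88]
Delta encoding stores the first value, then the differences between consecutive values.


First value: 39
Deltas:
  40 - 39 = 1
  49 - 40 = 9
  51 - 49 = 2
  85 - 51 = 34
  88 - 85 = 3


Delta encoded: [39, 1, 9, 2, 34, 3]


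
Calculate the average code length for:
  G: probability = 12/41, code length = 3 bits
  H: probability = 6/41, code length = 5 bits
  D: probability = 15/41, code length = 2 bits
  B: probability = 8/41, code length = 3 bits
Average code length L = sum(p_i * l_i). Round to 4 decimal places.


Weighted contributions p_i * l_i:
  G: (12/41) * 3 = 36/41
  H: (6/41) * 5 = 30/41
  D: (15/41) * 2 = 30/41
  B: (8/41) * 3 = 24/41
Sum = (36 + 30 + 30 + 24)/41 = 120/41

L = 120/41 = 2.9268 bits/symbol


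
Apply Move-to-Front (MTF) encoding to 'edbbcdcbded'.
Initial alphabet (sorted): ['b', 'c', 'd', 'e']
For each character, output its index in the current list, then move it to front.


MTF encoding:
'e': index 3 in ['b', 'c', 'd', 'e'] -> ['e', 'b', 'c', 'd']
'd': index 3 in ['e', 'b', 'c', 'd'] -> ['d', 'e', 'b', 'c']
'b': index 2 in ['d', 'e', 'b', 'c'] -> ['b', 'd', 'e', 'c']
'b': index 0 in ['b', 'd', 'e', 'c'] -> ['b', 'd', 'e', 'c']
'c': index 3 in ['b', 'd', 'e', 'c'] -> ['c', 'b', 'd', 'e']
'd': index 2 in ['c', 'b', 'd', 'e'] -> ['d', 'c', 'b', 'e']
'c': index 1 in ['d', 'c', 'b', 'e'] -> ['c', 'd', 'b', 'e']
'b': index 2 in ['c', 'd', 'b', 'e'] -> ['b', 'c', 'd', 'e']
'd': index 2 in ['b', 'c', 'd', 'e'] -> ['d', 'b', 'c', 'e']
'e': index 3 in ['d', 'b', 'c', 'e'] -> ['e', 'd', 'b', 'c']
'd': index 1 in ['e', 'd', 'b', 'c'] -> ['d', 'e', 'b', 'c']


Output: [3, 3, 2, 0, 3, 2, 1, 2, 2, 3, 1]


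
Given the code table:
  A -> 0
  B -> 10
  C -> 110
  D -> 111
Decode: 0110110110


Decoding:
0 -> A
110 -> C
110 -> C
110 -> C


Result: ACCC


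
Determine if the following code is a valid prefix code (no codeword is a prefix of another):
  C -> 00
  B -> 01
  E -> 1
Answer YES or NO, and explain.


Checking each pair (does one codeword prefix another?):
  C='00' vs B='01': no prefix
  C='00' vs E='1': no prefix
  B='01' vs C='00': no prefix
  B='01' vs E='1': no prefix
  E='1' vs C='00': no prefix
  E='1' vs B='01': no prefix
No violation found over all pairs.

YES -- this is a valid prefix code. No codeword is a prefix of any other codeword.


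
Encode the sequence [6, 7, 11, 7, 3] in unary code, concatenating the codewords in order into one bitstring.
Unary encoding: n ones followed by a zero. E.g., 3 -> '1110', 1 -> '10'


Encode each number as n ones followed by a terminating 0:
  6 -> 1111110 (7 bits)
  7 -> 11111110 (8 bits)
  11 -> 111111111110 (12 bits)
  7 -> 11111110 (8 bits)
  3 -> 1110 (4 bits)
Total length = 7 + 8 + 12 + 8 + 4 = 39 bits.

Unary([6, 7, 11, 7, 3]) = 111111011111110111111111110111111101110 (39 bits)


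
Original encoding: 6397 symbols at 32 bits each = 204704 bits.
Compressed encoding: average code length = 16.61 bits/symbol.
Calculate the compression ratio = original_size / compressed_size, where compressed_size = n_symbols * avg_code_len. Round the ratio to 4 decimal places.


original_size = n_symbols * orig_bits = 6397 * 32 = 204704 bits
compressed_size = n_symbols * avg_code_len = 6397 * 16.61 = 106254.17 bits
ratio = original_size / compressed_size = 204704 / 106254.17 = 1.9266

Compression ratio = 1.9266


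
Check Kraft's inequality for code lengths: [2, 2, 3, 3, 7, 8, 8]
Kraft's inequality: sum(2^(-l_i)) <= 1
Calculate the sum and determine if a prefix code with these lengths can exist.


Sum = 2^(-2) + 2^(-2) + 2^(-3) + 2^(-3) + 2^(-7) + 2^(-8) + 2^(-8)
    = 0.25 + 0.25 + 0.125 + 0.125 + 0.0078125 + 0.00390625 + 0.00390625
    = 196/256 = 0.765625
Since 0.765625 <= 1, Kraft's inequality IS satisfied.
A prefix code with these lengths CAN exist.

Kraft sum = 0.765625. Satisfied.


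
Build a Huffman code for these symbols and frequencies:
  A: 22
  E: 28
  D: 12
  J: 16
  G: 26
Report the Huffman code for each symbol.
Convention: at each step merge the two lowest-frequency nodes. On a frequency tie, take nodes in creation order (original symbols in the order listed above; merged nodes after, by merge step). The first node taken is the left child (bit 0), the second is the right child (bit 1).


Huffman tree construction:
Step 1: Merge D(12) + J(16) = 28
Step 2: Merge A(22) + G(26) = 48
Step 3: Merge E(28) + (D+J)(28) = 56
Step 4: Merge (A+G)(48) + (E+(D+J))(56) = 104
Read each symbol's code off the tree from the root (left child = 0, right child = 1).

Codes:
  A: 00 (length 2)
  E: 10 (length 2)
  D: 110 (length 3)
  J: 111 (length 3)
  G: 01 (length 2)
Average code length: 236/104 = 2.2692 bits/symbol


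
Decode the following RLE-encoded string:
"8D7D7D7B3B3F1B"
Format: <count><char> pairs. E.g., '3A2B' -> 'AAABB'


Expanding each <count><char> pair:
  8D -> 'DDDDDDDD'
  7D -> 'DDDDDDD'
  7D -> 'DDDDDDD'
  7B -> 'BBBBBBB'
  3B -> 'BBB'
  3F -> 'FFF'
  1B -> 'B'

Decoded = DDDDDDDDDDDDDDDDDDDDDDBBBBBBBBBBFFFB


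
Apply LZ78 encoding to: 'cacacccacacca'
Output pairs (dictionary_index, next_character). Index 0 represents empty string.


LZ78 encoding steps:
Dictionary: {0: ''}
Step 1: w='' (idx 0), next='c' -> output (0, 'c'), add 'c' as idx 1
Step 2: w='' (idx 0), next='a' -> output (0, 'a'), add 'a' as idx 2
Step 3: w='c' (idx 1), next='a' -> output (1, 'a'), add 'ca' as idx 3
Step 4: w='c' (idx 1), next='c' -> output (1, 'c'), add 'cc' as idx 4
Step 5: w='ca' (idx 3), next='c' -> output (3, 'c'), add 'cac' as idx 5
Step 6: w='a' (idx 2), next='c' -> output (2, 'c'), add 'ac' as idx 6
Step 7: w='ca' (idx 3), end of input -> output (3, '')


Encoded: [(0, 'c'), (0, 'a'), (1, 'a'), (1, 'c'), (3, 'c'), (2, 'c'), (3, '')]


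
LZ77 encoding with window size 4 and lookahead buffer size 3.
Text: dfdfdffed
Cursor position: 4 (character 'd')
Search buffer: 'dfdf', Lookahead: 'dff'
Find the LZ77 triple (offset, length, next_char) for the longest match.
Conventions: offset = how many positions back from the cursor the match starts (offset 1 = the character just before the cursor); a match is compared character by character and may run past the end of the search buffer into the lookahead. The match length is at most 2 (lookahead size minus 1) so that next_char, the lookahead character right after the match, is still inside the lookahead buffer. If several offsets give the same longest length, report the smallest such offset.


Try each offset into the search buffer:
  offset=1 (pos 3, char 'f'): match length 0
  offset=2 (pos 2, char 'd'): match length 2
  offset=3 (pos 1, char 'f'): match length 0
  offset=4 (pos 0, char 'd'): match length 2
Longest match has length 2, found at offsets 2, 4; take the smallest, offset 2.
next_char = character at position 4 + 2 = 6 -> 'f'

Best match: offset=2, length=2 (matching 'df' starting at position 2)
LZ77 triple: (2, 2, 'f')


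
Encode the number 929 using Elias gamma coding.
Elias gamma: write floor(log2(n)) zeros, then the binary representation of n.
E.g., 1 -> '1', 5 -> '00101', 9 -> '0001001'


num_bits = floor(log2(929)) + 1 = 10
leading_zeros = num_bits - 1 = 9
binary(929) = 1110100001

Elias gamma(929) = '000000000' + '1110100001' = 0000000001110100001 (19 bits)


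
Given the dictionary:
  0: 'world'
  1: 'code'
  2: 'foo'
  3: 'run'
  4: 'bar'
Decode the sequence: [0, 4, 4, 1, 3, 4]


Look up each index in the dictionary:
  0 -> 'world'
  4 -> 'bar'
  4 -> 'bar'
  1 -> 'code'
  3 -> 'run'
  4 -> 'bar'

Decoded: "world bar bar code run bar"


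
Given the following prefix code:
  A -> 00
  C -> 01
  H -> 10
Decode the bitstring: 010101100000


Decoding step by step:
Bits 01 -> C
Bits 01 -> C
Bits 01 -> C
Bits 10 -> H
Bits 00 -> A
Bits 00 -> A


Decoded message: CCCHAA


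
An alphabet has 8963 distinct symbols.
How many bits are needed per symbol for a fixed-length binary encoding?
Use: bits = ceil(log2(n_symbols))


log2(8963) = 13.1298
Bracket: 2^13 = 8192 < 8963 <= 2^14 = 16384
So ceil(log2(8963)) = 14

bits = ceil(log2(8963)) = ceil(13.1298) = 14 bits


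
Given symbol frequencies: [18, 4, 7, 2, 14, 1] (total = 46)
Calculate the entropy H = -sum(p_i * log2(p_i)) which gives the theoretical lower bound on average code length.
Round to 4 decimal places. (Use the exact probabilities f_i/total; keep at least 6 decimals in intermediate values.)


Per-symbol terms -p_i * log2(p_i) with p_i = f_i/46:
  p = 18/46 = 0.391304: log2(p) = -1.353637, -p*log2(p) = 0.529684
  p = 4/46 = 0.086957: log2(p) = -3.523562, -p*log2(p) = 0.306397
  p = 7/46 = 0.152174: log2(p) = -2.716207, -p*log2(p) = 0.413336
  p = 2/46 = 0.043478: log2(p) = -4.523562, -p*log2(p) = 0.196677
  p = 14/46 = 0.304348: log2(p) = -1.716207, -p*log2(p) = 0.522324
  p = 1/46 = 0.021739: log2(p) = -5.523562, -p*log2(p) = 0.120077
H = 0.529684 + 0.306397 + 0.413336 + 0.196677 + 0.522324 + 0.120077 = 2.088495

H = 2.0885 bits/symbol
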